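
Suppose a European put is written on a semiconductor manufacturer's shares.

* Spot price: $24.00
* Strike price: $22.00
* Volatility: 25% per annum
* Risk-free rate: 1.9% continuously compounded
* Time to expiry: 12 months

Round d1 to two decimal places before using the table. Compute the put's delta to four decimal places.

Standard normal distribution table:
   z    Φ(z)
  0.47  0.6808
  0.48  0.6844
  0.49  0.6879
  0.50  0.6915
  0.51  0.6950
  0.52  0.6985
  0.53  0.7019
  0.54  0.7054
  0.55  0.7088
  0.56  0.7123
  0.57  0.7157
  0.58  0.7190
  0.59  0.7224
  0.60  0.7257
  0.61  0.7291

T = 1;  σ√T = 0.2500
ln(S/K) + (r + σ²/2)T = ln(24/22) + (0.019 + 0.25²/2)·1 = 0.0870 + 0.0503 = 0.1373
d₁ = 0.1373 / 0.2500 = 0.5490 which rounds to 0.55
N(d₁) = N(0.55) = 0.7088
Δ_put = N(d₁) − 1 = 0.7088 − 1 = -0.2912

-0.2912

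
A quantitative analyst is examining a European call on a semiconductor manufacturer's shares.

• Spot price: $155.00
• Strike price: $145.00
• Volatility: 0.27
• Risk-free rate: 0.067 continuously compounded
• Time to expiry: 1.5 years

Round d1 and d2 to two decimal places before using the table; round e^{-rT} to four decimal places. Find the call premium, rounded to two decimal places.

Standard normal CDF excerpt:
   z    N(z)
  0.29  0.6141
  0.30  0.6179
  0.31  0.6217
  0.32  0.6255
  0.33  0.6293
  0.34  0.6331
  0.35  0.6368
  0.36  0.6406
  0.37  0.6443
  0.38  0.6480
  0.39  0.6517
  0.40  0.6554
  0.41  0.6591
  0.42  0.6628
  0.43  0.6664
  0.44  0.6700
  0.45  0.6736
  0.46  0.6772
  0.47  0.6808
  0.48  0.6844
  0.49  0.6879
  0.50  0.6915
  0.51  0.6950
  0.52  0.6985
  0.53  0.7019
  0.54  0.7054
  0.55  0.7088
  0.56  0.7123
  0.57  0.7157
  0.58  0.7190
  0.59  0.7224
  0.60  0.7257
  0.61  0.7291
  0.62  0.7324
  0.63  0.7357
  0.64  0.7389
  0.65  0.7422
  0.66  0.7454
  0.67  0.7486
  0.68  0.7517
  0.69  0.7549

σ√T = 0.27 × 1.2247 = 0.3307
d₁ = [ln(155/145) + (0.067 + ½·0.27²)·1.5] / (σ√T) = (0.0667 + 0.1552) / 0.3307 = 0.6709 which rounds to 0.67
d₂ = 0.6709 − 0.3307 = 0.3403 which rounds to 0.34
e^(−rT) = e^(−0.067·1.5) = 0.9044
C = 155·N(0.67) − 145·0.9044·N(0.34) = 155·0.7486 − 145·0.9044·0.6331 = 116.0330 − 83.0235 = 33.0095

$33.01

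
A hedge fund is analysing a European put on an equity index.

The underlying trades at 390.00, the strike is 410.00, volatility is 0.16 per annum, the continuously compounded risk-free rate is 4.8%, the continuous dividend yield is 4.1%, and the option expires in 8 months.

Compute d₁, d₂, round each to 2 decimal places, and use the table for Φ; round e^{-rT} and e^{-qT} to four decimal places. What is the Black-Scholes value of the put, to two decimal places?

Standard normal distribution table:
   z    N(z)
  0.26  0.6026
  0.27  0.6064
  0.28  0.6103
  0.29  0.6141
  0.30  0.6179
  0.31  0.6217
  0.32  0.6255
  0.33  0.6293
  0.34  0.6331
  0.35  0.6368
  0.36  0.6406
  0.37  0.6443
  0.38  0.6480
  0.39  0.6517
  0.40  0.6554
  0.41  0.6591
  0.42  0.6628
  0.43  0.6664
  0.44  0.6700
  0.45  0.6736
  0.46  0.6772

30.13

T = 0.6667;  σ√T = 0.1306
d₁ = [ln(390/410) + (0.048 − 0.041 + 0.16²/2)·0.6667] / 0.1306 = [-0.0500 + 0.0132] / 0.1306 = -0.2818 which rounds to -0.28
d₂ = d₁ − σ√T = -0.2818 − 0.1306 = -0.4124 which rounds to -0.41
e^(−qT) = e^(−0.041·0.6667) = 0.9730;  e^(−rT) = e^(−0.048·0.6667) = 0.9685
P = 410·0.9685·N(0.41) − 390·0.9730·N(0.28) = 410·0.9685·0.6591 − 390·0.9730·0.6103 = 261.7187 − 231.5905 = 30.1282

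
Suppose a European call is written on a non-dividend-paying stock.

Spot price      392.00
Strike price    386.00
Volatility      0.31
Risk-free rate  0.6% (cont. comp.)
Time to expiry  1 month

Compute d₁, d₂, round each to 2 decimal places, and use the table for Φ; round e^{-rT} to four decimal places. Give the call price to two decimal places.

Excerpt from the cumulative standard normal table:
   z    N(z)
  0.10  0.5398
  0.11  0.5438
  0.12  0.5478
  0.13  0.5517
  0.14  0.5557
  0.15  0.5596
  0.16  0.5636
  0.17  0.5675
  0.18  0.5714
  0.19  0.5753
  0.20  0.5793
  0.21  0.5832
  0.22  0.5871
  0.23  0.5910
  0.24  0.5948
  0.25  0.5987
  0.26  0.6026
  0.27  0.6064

17.29

T = 0.08333;  σ√T = 0.0895
d₁ = [ln(392/386) + (0.006 + 0.31²/2)·0.08333] / 0.0895 = [0.0154 + 0.0045] / 0.0895 = 0.2227 → 0.22
d₂ = d₁ − σ√T = 0.2227 − 0.0895 = 0.1332 → 0.13
e^(−rT) = e^(−0.006·0.08333) = 0.9995
N(d₁) = N(0.22) = 0.5871;  N(d₂) = N(0.13) = 0.5517
C = 392·0.5871 − 386·0.9995·0.5517 = 230.1432 − 212.8497 = 17.2935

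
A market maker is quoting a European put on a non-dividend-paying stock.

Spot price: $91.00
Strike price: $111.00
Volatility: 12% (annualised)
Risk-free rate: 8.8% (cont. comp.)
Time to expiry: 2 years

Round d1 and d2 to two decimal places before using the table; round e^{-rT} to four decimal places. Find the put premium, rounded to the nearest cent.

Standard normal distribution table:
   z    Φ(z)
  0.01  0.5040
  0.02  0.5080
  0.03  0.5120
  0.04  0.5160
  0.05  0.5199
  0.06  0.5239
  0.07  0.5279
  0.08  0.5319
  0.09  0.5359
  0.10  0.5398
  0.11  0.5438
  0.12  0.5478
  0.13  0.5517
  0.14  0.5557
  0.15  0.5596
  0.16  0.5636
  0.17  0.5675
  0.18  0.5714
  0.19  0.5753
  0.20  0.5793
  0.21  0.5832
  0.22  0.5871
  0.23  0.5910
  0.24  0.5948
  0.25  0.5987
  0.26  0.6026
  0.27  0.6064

σ√T = 0.12 × 1.4142 = 0.1697
d₁ = [ln(91/111) + (0.088 + ½·0.12²)·2] / (σ√T) = (-0.1987 + 0.1904) / 0.1697 = -0.0487 → -0.05
d₂ = -0.0487 − 0.1697 = -0.2184 → -0.22
e^(−rT) = e^(−0.088·2) = 0.8386
N(−d₂) = N(0.22) = 0.5871;  N(−d₁) = N(0.05) = 0.5199
P = 111·0.8386·0.5871 − 91·0.5199 = 54.6500 − 47.3109 = 7.3391

$7.34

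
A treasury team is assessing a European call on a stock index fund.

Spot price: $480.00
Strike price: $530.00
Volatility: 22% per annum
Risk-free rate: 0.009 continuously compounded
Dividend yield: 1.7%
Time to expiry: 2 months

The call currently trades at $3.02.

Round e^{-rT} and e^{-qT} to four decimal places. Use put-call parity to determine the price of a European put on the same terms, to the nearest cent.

$53.57

exp(−qT) = exp(−0.017·0.1667) = 0.9972;  exp(−rT) = exp(−0.009·0.1667) = 0.9985
Put-call parity: C − P = S·e^(−qT) − K·e^(−rT) = 480·0.9972 − 530·0.9985 = 478.6560 − 529.2050 = -50.5490
P = C − (C − P) = 3.02 − (-50.5490) = 53.5690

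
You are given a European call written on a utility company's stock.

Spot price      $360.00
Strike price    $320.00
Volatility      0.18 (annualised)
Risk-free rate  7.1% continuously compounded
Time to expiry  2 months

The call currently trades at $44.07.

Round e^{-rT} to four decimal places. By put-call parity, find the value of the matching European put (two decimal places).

exp(−rT) = exp(−0.071·0.1667) = 0.9882
Put-call parity: C − P = S − K·e^(−rT) = 360 − 320·0.9882 = 360 − 316.2240 = 43.7760
P = C − (C − P) = 44.07 − (43.7760) = 0.2940

$0.29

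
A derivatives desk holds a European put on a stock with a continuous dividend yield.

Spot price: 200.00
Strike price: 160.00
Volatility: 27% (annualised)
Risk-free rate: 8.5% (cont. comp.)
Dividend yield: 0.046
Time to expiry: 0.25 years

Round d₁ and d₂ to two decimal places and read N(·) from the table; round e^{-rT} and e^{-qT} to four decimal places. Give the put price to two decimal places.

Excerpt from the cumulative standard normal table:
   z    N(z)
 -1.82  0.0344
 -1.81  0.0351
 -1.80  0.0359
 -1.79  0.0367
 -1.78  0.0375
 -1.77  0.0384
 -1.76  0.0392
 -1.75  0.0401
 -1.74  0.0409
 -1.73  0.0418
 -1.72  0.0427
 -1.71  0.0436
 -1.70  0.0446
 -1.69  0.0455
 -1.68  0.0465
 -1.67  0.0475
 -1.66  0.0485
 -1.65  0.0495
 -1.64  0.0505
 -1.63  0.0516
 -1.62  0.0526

0.34

σ√T = 0.27 × 0.5000 = 0.1350
d₁ = [ln(200/160) + (0.085 − 0.046 + 0.27²/2)·0.25] / 0.1350 = [0.2231 + 0.0189] / 0.1350 = 1.7926 ≈ 1.79
d₂ = d₁ − σ√T = 1.7926 − 0.1350 = 1.6576 ≈ 1.66
exp(−qT) = exp(−0.046·0.25) = 0.9886;  exp(−rT) = exp(−0.085·0.25) = 0.9790
N(−d₂) = N(-1.66) = 0.0485;  N(−d₁) = N(-1.79) = 0.0367
P = 160·0.9790·0.0485 − 200·0.9886·0.0367 = 7.5970 − 7.2563 = 0.3407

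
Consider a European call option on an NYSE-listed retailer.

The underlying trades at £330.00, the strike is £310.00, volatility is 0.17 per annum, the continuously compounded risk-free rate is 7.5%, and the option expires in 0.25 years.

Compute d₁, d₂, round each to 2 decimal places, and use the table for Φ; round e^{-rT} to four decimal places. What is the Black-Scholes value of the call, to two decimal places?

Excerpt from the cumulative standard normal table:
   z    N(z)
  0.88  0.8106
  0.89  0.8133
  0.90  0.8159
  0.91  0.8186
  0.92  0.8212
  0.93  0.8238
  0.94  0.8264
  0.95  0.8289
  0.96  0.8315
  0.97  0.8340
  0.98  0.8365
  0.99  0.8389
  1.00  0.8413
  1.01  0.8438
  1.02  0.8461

T = 0.25;  σ√T = 0.0850
ln(S/K) + (r + σ²/2)T = ln(330/310) + (0.075 + 0.17²/2)·0.25 = 0.0625 + 0.0224 = 0.0849
d₁ = 0.0849 / 0.0850 = 0.9986 ≈ 1.00
d₂ = d₁ − σ√T = 0.9986 − 0.0850 = 0.9136 ≈ 0.91
exp(−rT) = exp(−0.075·0.25) = 0.9814
C = 330·N(1.00) − 310·0.9814·N(0.91) = 330·0.8413 − 310·0.9814·0.8186 = 277.6290 − 249.0460 = 28.5830

£28.58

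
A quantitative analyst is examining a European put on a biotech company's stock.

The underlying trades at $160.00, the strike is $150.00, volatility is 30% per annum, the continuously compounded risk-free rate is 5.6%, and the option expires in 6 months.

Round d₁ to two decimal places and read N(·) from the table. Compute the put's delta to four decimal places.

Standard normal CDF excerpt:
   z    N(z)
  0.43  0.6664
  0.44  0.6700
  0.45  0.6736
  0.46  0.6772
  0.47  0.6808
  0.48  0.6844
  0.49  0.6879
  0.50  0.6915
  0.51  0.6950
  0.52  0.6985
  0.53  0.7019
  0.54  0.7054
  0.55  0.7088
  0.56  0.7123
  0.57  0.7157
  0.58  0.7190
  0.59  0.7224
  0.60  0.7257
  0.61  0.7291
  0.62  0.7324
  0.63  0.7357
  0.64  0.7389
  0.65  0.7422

-0.2946

σ√T = 0.3·√0.5 = 0.2121
ln(S/K) + (r + σ²/2)T = ln(160/150) + (0.056 + 0.3²/2)·0.5 = 0.0645 + 0.0505 = 0.1150
d₁ = 0.1150 / 0.2121 = 0.5423 → 0.54
N(d₁) = N(0.54) = 0.7054
Δ_put = N(d₁) − 1 = 0.7054 − 1 = -0.2946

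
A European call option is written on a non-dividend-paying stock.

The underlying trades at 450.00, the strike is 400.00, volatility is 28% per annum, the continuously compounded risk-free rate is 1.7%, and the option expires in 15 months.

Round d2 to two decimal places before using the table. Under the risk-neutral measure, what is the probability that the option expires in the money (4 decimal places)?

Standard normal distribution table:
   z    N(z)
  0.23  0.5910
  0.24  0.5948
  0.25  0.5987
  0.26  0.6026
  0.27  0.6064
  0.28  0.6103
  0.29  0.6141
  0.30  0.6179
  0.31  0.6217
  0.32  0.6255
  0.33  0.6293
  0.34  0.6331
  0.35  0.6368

σ√T = 0.28 × 1.1180 = 0.3130
d₁ = [ln(450/400) + (0.017 + 0.28²/2)·1.25] / 0.3130 = [0.1178 + 0.0703] / 0.3130 = 0.6006 → 0.60
d₂ = d₁ − σ√T = 0.6006 − 0.3130 = 0.2876 → 0.29
Pr(exercise) under Q = N(d₂) = 0.6141

0.6141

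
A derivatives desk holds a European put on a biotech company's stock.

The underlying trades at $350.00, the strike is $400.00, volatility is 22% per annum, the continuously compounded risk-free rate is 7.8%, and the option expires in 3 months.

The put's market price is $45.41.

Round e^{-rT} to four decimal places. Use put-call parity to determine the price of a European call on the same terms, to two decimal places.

$3.13

exp(−rT) = exp(−0.078·0.25) = 0.9807
Put-call parity: C − P = S − K·e^(−rT) = 350 − 400·0.9807 = 350 − 392.2800 = -42.2800
C = P + (C − P) = 45.41 + (-42.2800) = 3.1300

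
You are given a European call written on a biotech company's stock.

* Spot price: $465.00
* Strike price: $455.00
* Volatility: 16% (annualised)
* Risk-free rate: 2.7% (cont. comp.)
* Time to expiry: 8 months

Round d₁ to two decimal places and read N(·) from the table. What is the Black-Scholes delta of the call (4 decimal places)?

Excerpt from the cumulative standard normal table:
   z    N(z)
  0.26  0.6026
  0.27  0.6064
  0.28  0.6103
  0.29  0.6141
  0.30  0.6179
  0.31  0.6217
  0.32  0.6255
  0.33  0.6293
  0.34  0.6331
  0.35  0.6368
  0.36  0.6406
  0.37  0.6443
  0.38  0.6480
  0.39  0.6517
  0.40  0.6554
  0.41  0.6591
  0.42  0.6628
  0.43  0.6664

σ√T = 0.16 × 0.8165 = 0.1306
ln(S/K) + (r + σ²/2)T = ln(465/455) + (0.027 + 0.16²/2)·0.6667 = 0.0217 + 0.0265 = 0.0483
d₁ = 0.0483 / 0.1306 = 0.3695 ⇒ 0.37
N(d₁) = N(0.37) = 0.6443
Δ_call = N(d₁) = 0.6443

0.6443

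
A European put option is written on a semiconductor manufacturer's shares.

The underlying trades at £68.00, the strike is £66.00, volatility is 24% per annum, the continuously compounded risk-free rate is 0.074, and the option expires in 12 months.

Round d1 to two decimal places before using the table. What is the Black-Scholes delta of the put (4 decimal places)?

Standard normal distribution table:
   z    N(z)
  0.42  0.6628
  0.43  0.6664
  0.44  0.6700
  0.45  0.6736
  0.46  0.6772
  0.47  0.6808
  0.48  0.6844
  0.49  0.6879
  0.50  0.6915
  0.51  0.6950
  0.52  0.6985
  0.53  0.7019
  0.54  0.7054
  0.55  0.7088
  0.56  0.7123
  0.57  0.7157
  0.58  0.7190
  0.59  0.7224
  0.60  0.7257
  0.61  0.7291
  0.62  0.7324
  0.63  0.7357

σ√T = 0.24 × 1.0000 = 0.2400
d₁ = [ln(68/66) + (0.074 + 0.24²/2)·1] / 0.2400 = [0.0299 + 0.1028] / 0.2400 = 0.5527 ⇒ 0.55
N(d₁) = N(0.55) = 0.7088
Δ_put = N(d₁) − 1 = 0.7088 − 1 = -0.2912

-0.2912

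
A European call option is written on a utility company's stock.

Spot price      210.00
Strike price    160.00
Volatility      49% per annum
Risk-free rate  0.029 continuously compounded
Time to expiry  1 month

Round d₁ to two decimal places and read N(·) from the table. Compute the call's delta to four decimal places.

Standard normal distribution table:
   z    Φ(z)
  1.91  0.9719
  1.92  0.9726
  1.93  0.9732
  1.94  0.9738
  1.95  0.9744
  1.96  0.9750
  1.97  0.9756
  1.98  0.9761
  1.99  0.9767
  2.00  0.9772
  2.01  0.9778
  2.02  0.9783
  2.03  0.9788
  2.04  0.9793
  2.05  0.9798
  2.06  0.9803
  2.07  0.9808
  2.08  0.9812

σ√T = 0.49 × 0.2887 = 0.1415
ln(S/K) + (r + σ²/2)T = ln(210/160) + (0.029 + 0.49²/2)·0.08333 = 0.2719 + 0.0124 = 0.2844
d₁ = 0.2844 / 0.1415 = 2.0103 ⇒ 2.01
N(d₁) = N(2.01) = 0.9778
Δ_call = N(d₁) = 0.9778

0.9778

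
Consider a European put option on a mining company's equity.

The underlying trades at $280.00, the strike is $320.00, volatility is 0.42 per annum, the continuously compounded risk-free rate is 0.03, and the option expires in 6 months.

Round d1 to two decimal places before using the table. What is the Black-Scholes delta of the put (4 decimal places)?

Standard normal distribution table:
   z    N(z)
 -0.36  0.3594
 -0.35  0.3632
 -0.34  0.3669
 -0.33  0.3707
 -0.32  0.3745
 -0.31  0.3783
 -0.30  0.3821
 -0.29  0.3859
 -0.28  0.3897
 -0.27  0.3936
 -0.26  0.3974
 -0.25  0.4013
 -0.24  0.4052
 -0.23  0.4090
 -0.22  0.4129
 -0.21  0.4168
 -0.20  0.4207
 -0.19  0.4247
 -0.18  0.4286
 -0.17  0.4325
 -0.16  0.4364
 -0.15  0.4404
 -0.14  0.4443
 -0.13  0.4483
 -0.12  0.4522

σ√T = 0.42·√0.5 = 0.2970
d₁ = [ln(280/320) + (0.03 + ½·0.42²)·0.5] / (σ√T) = (-0.1335 + 0.0591) / 0.2970 = -0.2506 ⇒ -0.25
N(d₁) = N(-0.25) = 0.4013
Δ_put = N(d₁) − 1 = 0.4013 − 1 = -0.5987

-0.5987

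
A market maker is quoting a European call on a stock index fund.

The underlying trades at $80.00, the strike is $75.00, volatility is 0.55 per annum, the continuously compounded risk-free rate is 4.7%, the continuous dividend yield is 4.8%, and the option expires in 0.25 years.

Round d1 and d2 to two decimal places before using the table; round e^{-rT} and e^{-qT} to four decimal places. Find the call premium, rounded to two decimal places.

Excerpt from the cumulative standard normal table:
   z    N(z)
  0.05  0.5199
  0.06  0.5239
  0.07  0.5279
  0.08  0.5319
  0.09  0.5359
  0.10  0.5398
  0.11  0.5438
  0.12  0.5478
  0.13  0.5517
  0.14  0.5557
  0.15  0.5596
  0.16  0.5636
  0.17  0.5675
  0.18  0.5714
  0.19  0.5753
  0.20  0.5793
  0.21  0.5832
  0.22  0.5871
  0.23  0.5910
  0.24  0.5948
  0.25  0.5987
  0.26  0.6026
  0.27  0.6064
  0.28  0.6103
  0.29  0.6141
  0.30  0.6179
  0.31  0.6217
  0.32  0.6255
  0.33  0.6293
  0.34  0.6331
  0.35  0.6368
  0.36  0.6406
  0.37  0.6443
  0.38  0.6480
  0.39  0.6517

T = 0.25;  σ√T = 0.2750
d₁ = [ln(80/75) + (0.047 − 0.048 + ½·0.55²)·0.25] / (σ√T) = (0.0645 + 0.0376) / 0.2750 = 0.3713 ⇒ 0.37
d₂ = 0.3713 − 0.2750 = 0.0963 ⇒ 0.10
exp(−qT) = exp(−0.048·0.25) = 0.9881;  exp(−rT) = exp(−0.047·0.25) = 0.9883
N(d₁) = N(0.37) = 0.6443;  N(d₂) = N(0.10) = 0.5398
C = 80·0.9881·0.6443 − 75·0.9883·0.5398 = 50.9306 − 40.0113 = 10.9193

$10.92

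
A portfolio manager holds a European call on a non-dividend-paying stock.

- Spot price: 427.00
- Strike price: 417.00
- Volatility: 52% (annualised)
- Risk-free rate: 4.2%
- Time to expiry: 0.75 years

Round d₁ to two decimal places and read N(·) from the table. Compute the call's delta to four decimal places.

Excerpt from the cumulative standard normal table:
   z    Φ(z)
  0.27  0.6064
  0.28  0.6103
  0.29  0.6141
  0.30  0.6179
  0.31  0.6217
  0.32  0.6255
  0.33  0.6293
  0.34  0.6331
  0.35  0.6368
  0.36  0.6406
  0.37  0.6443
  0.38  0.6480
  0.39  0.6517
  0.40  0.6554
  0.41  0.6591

0.6368

σ√T = 0.52 × 0.8660 = 0.4503
ln(S/K) + (r + σ²/2)T = ln(427/417) + (0.042 + 0.52²/2)·0.75 = 0.0237 + 0.1329 = 0.1566
d₁ = 0.1566 / 0.4503 = 0.3477 which rounds to 0.35
N(d₁) = N(0.35) = 0.6368
Δ_call = N(d₁) = 0.6368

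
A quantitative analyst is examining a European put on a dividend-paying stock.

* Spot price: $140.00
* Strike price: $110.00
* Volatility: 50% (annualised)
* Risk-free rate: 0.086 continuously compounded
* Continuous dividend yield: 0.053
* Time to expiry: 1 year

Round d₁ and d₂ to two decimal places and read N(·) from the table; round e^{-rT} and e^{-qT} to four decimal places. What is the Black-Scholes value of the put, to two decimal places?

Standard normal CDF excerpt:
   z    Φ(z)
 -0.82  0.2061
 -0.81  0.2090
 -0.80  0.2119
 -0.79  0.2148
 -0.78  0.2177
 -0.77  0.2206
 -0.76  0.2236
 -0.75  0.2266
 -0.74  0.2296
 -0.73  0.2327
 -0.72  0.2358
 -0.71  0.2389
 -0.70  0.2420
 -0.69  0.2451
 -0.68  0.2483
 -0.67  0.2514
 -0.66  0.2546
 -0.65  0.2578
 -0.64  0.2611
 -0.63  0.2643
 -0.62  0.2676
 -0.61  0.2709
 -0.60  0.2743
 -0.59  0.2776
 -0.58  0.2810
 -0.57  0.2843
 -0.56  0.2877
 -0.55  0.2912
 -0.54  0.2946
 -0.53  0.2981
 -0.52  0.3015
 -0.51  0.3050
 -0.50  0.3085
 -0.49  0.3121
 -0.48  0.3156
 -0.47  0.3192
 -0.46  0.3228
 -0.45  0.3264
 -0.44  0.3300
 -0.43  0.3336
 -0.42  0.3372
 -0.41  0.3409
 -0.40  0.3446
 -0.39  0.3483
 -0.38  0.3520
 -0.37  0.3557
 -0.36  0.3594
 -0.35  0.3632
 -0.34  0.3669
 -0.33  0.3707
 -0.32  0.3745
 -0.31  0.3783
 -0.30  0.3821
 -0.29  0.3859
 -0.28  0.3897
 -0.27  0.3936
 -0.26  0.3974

$10.43

T = 1;  σ√T = 0.5000
d₁ = [ln(140/110) + (0.086 − 0.053 + 0.5²/2)·1] / 0.5000 = [0.2412 + 0.1580] / 0.5000 = 0.7983 ≈ 0.80
d₂ = d₁ − σ√T = 0.7983 − 0.5000 = 0.2983 ≈ 0.30
e^(−qT) = e^(−0.053·1) = 0.9484;  e^(−rT) = e^(−0.086·1) = 0.9176
P = 110·0.9176·N(-0.30) − 140·0.9484·N(-0.80) = 110·0.9176·0.3821 − 140·0.9484·0.2119 = 38.5676 − 28.1352 = 10.4324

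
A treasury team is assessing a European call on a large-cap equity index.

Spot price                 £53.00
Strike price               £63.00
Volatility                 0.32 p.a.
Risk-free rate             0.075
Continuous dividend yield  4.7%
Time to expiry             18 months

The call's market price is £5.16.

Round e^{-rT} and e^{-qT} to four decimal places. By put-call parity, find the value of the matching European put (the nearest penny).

£12.07

e^(−qT) = e^(−0.047·1.5) = 0.9319;  e^(−rT) = e^(−0.075·1.5) = 0.8936
Put-call parity: C − P = S·e^(−qT) − K·e^(−rT) = 53·0.9319 − 63·0.8936 = 49.3907 − 56.2968 = -6.9061
P = C − (C − P) = 5.16 − (-6.9061) = 12.0661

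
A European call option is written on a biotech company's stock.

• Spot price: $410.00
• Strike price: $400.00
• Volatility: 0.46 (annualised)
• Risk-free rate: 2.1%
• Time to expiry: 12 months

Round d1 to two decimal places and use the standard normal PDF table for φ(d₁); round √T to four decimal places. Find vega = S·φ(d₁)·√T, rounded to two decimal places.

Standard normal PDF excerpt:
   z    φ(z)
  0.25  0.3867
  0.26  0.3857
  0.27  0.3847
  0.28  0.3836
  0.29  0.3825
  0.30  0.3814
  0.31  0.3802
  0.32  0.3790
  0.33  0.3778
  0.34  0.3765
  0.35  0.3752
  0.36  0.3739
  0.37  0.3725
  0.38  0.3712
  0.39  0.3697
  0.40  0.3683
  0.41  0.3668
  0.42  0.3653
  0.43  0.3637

σ√T = 0.46 × 1.0000 = 0.4600
d₁ = [ln(410/400) + (0.021 + ½·0.46²)·1] / (σ√T) = (0.0247 + 0.1268) / 0.4600 = 0.3293 → 0.33
√T = √1 = 1.0000
φ(d₁) = φ(0.33) = 0.3778
vega = S·φ(d₁)·√T = 410·0.3778·1.0000 = 154.8980

154.90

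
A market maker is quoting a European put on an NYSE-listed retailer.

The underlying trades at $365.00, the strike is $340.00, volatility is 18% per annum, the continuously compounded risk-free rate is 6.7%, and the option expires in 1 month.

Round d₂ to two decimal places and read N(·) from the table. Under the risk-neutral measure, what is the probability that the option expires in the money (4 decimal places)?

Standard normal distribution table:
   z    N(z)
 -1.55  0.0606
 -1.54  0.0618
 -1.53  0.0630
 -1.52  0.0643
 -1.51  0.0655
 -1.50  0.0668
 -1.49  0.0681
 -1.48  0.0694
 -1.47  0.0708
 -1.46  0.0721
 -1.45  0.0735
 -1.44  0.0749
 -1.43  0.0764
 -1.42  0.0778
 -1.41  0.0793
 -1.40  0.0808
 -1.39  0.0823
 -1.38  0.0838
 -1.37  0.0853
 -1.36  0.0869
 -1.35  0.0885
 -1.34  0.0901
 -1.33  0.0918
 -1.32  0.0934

0.0735

σ√T = 0.18 × 0.2887 = 0.0520
d₁ = [ln(365/340) + (0.067 + 0.18²/2)·0.08333] / 0.0520 = [0.0710 + 0.0069] / 0.0520 = 1.4989 → 1.50
d₂ = d₁ − σ√T = 1.4989 − 0.0520 = 1.4469 → 1.45
Pr(exercise) under Q = N(−d₂) = N(-1.45) = 0.0735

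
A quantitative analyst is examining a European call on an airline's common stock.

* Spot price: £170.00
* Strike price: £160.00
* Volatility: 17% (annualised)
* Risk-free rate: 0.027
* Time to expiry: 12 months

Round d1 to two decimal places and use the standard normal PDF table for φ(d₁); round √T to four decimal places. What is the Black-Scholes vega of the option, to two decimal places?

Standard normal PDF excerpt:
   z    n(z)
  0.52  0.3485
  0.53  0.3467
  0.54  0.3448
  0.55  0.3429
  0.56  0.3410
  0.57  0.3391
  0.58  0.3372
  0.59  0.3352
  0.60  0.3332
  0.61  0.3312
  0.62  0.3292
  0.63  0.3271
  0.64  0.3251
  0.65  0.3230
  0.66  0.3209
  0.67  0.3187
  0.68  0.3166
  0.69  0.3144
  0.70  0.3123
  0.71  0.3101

T = 1;  σ√T = 0.1700
ln(S/K) + (r + σ²/2)T = ln(170/160) + (0.027 + 0.17²/2)·1 = 0.0606 + 0.0415 = 0.1021
d₁ = 0.1021 / 0.1700 = 0.6004 → 0.60
√T = √1 = 1.0000
φ(d₁) = φ(0.60) = 0.3332
vega = S·φ(d₁)·√T = 170·0.3332·1.0000 = 56.6440

56.64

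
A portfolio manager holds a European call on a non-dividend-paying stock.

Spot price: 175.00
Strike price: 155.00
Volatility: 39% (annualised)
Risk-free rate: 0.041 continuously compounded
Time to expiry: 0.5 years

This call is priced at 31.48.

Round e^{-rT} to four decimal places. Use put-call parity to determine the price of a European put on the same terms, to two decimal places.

8.33

e^(−rT) = e^(−0.041·0.5) = 0.9797
Put-call parity: C − P = S − K·e^(−rT) = 175 − 155·0.9797 = 175 − 151.8535 = 23.1465
P = C − (C − P) = 31.48 − (23.1465) = 8.3335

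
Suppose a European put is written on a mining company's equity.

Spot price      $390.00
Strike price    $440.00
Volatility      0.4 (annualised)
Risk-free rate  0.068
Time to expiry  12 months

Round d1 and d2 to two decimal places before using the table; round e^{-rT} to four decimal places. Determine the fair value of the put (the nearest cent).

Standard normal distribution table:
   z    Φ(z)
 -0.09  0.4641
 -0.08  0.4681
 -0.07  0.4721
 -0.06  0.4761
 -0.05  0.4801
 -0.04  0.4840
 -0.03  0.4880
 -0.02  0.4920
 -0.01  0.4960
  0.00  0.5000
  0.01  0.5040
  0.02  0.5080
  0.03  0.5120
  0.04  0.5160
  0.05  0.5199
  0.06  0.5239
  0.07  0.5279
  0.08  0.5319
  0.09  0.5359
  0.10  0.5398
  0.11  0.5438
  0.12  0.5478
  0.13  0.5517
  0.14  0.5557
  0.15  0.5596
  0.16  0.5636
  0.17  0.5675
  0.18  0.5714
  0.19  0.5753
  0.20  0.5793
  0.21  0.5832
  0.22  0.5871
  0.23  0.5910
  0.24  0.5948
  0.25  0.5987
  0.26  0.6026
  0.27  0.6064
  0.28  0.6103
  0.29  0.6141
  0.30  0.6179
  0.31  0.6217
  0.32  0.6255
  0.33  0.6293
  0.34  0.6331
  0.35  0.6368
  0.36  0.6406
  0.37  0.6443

σ√T = 0.4·√1 = 0.4000
d₁ = [ln(390/440) + (0.068 + 0.4²/2)·1] / 0.4000 = [-0.1206 + 0.1480] / 0.4000 = 0.0684 ≈ 0.07
d₂ = d₁ − σ√T = 0.0684 − 0.4000 = -0.3316 ≈ -0.33
exp(−rT) = exp(−0.068·1) = 0.9343
N(−d₂) = N(0.33) = 0.6293;  N(−d₁) = N(-0.07) = 0.4721
P = 440·0.9343·0.6293 − 390·0.4721 = 258.7002 − 184.1190 = 74.5812

$74.58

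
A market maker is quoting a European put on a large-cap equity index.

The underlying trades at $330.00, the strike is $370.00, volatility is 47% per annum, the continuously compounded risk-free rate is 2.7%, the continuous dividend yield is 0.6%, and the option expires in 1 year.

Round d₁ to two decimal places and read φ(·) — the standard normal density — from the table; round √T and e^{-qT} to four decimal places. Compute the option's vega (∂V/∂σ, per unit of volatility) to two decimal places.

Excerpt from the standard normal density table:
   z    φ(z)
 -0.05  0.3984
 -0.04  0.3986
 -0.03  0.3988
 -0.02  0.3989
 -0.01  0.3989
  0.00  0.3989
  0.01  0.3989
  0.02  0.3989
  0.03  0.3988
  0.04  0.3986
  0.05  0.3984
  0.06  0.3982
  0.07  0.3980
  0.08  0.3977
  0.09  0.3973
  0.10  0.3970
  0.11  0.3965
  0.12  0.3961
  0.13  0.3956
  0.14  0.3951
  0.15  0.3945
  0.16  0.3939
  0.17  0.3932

σ√T = 0.47 × 1.0000 = 0.4700
d₁ = [ln(330/370) + (0.027 − 0.006 + ½·0.47²)·1] / (σ√T) = (-0.1144 + 0.1314) / 0.4700 = 0.0363 ⇒ 0.04
√T = √1 = 1.0000
φ(d₁) = φ(0.04) = 0.3986
exp(−qT) = exp(−0.006·1) = 0.9940
vega = S·exp(−qT)·φ(d₁)·√T = 330·0.9940·0.3986·1.0000 = 130.7488

130.75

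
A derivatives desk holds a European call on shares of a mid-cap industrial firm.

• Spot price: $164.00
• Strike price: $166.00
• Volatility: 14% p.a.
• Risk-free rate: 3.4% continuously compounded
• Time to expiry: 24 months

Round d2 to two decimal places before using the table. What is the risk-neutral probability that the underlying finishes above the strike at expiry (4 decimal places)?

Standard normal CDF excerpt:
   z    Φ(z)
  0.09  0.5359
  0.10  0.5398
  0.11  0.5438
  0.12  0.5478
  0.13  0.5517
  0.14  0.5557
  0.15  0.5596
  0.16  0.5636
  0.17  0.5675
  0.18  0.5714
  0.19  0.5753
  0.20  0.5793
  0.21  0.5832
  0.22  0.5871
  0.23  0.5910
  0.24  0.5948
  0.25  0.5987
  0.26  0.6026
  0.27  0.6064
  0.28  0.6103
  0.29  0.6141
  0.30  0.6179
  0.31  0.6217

0.5714

T = 2;  σ√T = 0.1980
d₁ = [ln(164/166) + (0.034 + 0.14²/2)·2] / 0.1980 = [-0.0121 + 0.0876] / 0.1980 = 0.3812 → 0.38
d₂ = d₁ − σ√T = 0.3812 − 0.1980 = 0.1832 → 0.18
Risk-neutral Pr[S_T > K] = N(d₂) = N(0.18) = 0.5714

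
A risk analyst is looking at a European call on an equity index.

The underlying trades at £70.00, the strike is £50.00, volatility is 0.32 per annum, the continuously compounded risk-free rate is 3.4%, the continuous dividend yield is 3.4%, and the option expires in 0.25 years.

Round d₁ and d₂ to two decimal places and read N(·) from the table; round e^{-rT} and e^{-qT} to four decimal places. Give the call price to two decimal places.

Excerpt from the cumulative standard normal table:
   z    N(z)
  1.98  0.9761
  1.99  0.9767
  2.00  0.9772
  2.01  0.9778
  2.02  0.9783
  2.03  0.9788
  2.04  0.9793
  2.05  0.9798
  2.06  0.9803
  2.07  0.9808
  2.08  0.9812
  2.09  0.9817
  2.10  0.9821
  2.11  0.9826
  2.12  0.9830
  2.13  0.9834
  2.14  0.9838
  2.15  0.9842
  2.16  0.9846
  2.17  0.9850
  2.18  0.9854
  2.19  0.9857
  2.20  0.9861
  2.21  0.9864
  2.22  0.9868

£19.89

T = 0.25;  σ√T = 0.1600
d₁ = [ln(70/50) + (0.034 − 0.034 + 0.32²/2)·0.25] / 0.1600 = [0.3365 + 0.0128] / 0.1600 = 2.1830 ⇒ 2.18
d₂ = d₁ − σ√T = 2.1830 − 0.1600 = 2.0230 ⇒ 2.02
e^(−qT) = e^(−0.034·0.25) = 0.9915;  e^(−rT) = e^(−0.034·0.25) = 0.9915
N(d₁) = N(2.18) = 0.9854;  N(d₂) = N(2.02) = 0.9783
C = 70·0.9915·0.9854 − 50·0.9915·0.9783 = 68.3917 − 48.4992 = 19.8925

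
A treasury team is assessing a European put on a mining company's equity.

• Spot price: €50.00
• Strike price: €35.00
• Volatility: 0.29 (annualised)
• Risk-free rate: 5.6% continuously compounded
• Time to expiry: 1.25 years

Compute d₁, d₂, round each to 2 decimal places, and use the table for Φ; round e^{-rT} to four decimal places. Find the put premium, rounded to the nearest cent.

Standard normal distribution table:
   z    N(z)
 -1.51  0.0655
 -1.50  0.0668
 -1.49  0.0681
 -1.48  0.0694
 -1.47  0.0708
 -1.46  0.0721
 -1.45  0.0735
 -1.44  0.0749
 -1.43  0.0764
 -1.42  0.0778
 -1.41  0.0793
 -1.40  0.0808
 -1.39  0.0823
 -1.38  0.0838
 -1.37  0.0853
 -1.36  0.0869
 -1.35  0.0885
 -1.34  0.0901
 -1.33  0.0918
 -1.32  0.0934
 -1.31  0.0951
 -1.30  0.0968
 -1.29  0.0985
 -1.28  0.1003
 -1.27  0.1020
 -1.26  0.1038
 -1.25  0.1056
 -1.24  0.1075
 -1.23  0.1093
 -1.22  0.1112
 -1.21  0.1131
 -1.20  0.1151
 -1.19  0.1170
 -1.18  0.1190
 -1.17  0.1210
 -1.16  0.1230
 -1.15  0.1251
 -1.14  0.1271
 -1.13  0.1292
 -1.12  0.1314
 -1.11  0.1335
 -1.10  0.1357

€0.61

T = 1.25;  σ√T = 0.3242
ln(S/K) + (r + σ²/2)T = ln(50/35) + (0.056 + 0.29²/2)·1.25 = 0.3567 + 0.1226 = 0.4792
d₁ = 0.4792 / 0.3242 = 1.4781 → 1.48
d₂ = d₁ − σ√T = 1.4781 − 0.3242 = 1.1538 → 1.15
e^(−rT) = e^(−0.056·1.25) = 0.9324
N(−d₂) = N(-1.15) = 0.1251;  N(−d₁) = N(-1.48) = 0.0694
P = 35·0.9324·0.1251 − 50·0.0694 = 4.0825 − 3.4700 = 0.6125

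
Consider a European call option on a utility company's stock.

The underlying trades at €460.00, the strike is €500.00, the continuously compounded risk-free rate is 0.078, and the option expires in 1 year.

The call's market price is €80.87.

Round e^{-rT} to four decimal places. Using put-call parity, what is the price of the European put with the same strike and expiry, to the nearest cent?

€83.37

exp(−rT) = exp(−0.078·1) = 0.9250
Put-call parity: C − P = S − K·e^(−rT) = 460 − 500·0.9250 = 460 − 462.5000 = -2.5000
P = C − (C − P) = 80.87 − (-2.5000) = 83.3700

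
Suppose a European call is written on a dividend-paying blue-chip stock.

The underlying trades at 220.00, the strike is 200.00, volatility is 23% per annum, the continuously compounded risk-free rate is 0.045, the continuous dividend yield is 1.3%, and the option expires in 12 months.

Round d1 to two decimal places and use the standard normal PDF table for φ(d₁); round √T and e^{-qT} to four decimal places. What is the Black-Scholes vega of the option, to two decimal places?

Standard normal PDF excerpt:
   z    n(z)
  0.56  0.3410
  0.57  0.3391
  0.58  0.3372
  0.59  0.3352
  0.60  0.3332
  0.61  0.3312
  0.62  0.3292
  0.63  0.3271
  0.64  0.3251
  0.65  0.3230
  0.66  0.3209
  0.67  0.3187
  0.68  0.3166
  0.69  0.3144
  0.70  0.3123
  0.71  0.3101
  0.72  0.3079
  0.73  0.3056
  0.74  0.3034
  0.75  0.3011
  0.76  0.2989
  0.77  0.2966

σ√T = 0.23 × 1.0000 = 0.2300
ln(S/K) + (r − q + σ²/2)T = ln(220/200) + (0.045 − 0.013 + 0.23²/2)·1 = 0.0953 + 0.0585 = 0.1538
d₁ = 0.1538 / 0.2300 = 0.6685 ≈ 0.67
√T = √1 = 1.0000
φ(d₁) = φ(0.67) = 0.3187
e^(−qT) = e^(−0.013·1) = 0.9871
vega = S·e^(−qT)·φ(d₁)·√T = 220·0.9871·0.3187·1.0000 = 69.2095

69.21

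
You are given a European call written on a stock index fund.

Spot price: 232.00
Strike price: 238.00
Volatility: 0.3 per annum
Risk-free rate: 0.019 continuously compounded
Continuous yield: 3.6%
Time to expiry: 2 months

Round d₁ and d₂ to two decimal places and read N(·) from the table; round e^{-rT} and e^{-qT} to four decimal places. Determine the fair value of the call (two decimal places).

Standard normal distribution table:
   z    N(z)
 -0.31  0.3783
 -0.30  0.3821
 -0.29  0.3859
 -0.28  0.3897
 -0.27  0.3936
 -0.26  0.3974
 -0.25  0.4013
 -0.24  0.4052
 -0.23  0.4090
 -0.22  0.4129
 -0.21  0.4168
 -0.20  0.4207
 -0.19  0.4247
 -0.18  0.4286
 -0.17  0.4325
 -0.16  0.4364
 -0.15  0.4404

8.19

T = 0.1667;  σ√T = 0.1225
d₁ = [ln(232/238) + (0.019 − 0.036 + ½·0.3²)·0.1667] / (σ√T) = (-0.0255 + 0.0047) / 0.1225 = -0.1704 ⇒ -0.17
d₂ = -0.1704 − 0.1225 = -0.2928 ⇒ -0.29
exp(−qT) = exp(−0.036·0.1667) = 0.9940;  exp(−rT) = exp(−0.019·0.1667) = 0.9968
N(d₁) = N(-0.17) = 0.4325;  N(d₂) = N(-0.29) = 0.3859
C = 232·0.9940·0.4325 − 238·0.9968·0.3859 = 99.7380 − 91.5503 = 8.1877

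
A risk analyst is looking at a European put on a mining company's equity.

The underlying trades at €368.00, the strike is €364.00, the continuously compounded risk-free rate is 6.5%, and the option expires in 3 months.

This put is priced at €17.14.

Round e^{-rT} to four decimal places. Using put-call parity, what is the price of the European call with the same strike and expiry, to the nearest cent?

exp(−rT) = exp(−0.065·0.25) = 0.9839
Put-call parity: C − P = S − K·e^(−rT) = 368 − 364·0.9839 = 368 − 358.1396 = 9.8604
C = P + (C − P) = 17.14 + (9.8604) = 27.0004

€27.00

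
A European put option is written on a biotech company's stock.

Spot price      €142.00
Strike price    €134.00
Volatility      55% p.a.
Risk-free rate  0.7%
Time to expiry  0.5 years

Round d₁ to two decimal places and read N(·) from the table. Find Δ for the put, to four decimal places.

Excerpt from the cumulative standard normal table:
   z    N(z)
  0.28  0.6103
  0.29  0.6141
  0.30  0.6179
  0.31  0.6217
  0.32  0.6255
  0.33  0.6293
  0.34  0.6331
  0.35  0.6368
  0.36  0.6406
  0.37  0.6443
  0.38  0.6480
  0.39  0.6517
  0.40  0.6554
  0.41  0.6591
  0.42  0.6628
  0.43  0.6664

σ√T = 0.55 × 0.7071 = 0.3889
ln(S/K) + (r + σ²/2)T = ln(142/134) + (0.007 + 0.55²/2)·0.5 = 0.0580 + 0.0791 = 0.1371
d₁ = 0.1371 / 0.3889 = 0.3526 ≈ 0.35
N(d₁) = N(0.35) = 0.6368
Δ_put = N(d₁) − 1 = 0.6368 − 1 = -0.3632

-0.3632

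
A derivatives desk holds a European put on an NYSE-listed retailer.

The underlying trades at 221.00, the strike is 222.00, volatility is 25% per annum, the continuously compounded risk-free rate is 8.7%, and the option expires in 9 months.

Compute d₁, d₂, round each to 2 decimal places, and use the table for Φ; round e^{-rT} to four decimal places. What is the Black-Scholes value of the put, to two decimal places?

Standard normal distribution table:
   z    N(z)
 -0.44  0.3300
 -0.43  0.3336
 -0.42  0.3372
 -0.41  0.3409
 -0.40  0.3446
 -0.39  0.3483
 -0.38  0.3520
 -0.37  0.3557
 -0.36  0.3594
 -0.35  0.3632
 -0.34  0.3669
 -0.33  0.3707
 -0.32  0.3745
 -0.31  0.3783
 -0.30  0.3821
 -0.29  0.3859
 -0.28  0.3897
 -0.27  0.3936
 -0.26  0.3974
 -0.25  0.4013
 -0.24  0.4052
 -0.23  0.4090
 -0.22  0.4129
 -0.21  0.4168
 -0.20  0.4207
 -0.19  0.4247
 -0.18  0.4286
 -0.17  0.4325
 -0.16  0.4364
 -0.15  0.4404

σ√T = 0.25 × 0.8660 = 0.2165
ln(S/K) + (r + σ²/2)T = ln(221/222) + (0.087 + 0.25²/2)·0.75 = -0.0045 + 0.0887 = 0.0842
d₁ = 0.0842 / 0.2165 = 0.3888 ⇒ 0.39
d₂ = d₁ − σ√T = 0.3888 − 0.2165 = 0.1723 ⇒ 0.17
exp(−rT) = exp(−0.087·0.75) = 0.9368
P = 222·0.9368·N(-0.17) − 221·N(-0.39) = 222·0.9368·0.4325 − 221·0.3483 = 89.9469 − 76.9743 = 12.9726

12.97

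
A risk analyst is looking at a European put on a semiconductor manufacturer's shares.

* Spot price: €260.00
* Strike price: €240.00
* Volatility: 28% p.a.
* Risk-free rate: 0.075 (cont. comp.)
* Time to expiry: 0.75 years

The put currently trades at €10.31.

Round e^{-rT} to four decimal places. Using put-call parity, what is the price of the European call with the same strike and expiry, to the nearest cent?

exp(−rT) = exp(−0.075·0.75) = 0.9453
Put-call parity: C − P = S − K·e^(−rT) = 260 − 240·0.9453 = 260 − 226.8720 = 33.1280
C = P + (C − P) = 10.31 + (33.1280) = 43.4380

€43.44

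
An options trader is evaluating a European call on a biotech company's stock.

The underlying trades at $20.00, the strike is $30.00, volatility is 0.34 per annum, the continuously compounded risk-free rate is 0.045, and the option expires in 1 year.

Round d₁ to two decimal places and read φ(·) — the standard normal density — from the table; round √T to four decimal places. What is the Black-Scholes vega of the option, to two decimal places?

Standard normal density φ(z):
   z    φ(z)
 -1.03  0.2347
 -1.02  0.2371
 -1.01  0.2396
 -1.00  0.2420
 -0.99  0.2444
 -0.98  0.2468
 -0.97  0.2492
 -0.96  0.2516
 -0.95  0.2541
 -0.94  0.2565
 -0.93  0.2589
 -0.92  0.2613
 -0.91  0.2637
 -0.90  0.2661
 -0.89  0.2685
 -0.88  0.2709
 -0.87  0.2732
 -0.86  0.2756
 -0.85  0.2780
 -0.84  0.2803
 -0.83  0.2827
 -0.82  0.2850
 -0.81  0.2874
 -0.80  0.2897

σ√T = 0.34 × 1.0000 = 0.3400
d₁ = [ln(20/30) + (0.045 + 0.34²/2)·1] / 0.3400 = [-0.4055 + 0.1028] / 0.3400 = -0.8902 → -0.89
√T = √1 = 1.0000
φ(d₁) = φ(-0.89) = 0.2685
vega = S·φ(d₁)·√T = 20·0.2685·1.0000 = 5.3700
(Call and put vega coincide under Black-Scholes.)

5.37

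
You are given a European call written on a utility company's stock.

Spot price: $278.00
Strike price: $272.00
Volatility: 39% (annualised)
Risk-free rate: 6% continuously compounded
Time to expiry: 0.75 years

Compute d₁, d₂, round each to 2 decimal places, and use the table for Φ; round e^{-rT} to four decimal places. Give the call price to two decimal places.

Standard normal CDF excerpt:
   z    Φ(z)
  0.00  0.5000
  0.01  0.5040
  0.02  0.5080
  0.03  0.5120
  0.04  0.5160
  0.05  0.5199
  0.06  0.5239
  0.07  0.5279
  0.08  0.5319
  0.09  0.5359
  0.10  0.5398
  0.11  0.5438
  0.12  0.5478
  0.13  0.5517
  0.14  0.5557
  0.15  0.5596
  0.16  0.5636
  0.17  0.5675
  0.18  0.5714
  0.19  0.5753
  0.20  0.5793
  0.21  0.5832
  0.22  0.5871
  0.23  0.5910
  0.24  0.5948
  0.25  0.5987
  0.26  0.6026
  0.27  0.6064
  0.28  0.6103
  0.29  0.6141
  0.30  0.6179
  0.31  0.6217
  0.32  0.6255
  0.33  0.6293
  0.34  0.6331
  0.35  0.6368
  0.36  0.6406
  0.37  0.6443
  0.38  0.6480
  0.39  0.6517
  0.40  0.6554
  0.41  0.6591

T = 0.75;  σ√T = 0.3377
d₁ = [ln(278/272) + (0.06 + ½·0.39²)·0.75] / (σ√T) = (0.0218 + 0.1020) / 0.3377 = 0.3667 ≈ 0.37
d₂ = 0.3667 − 0.3377 = 0.0290 ≈ 0.03
e^(−rT) = e^(−0.06·0.75) = 0.9560
N(d₁) = N(0.37) = 0.6443;  N(d₂) = N(0.03) = 0.5120
C = 278·0.6443 − 272·0.9560·0.5120 = 179.1154 − 133.1364 = 45.9790

$45.98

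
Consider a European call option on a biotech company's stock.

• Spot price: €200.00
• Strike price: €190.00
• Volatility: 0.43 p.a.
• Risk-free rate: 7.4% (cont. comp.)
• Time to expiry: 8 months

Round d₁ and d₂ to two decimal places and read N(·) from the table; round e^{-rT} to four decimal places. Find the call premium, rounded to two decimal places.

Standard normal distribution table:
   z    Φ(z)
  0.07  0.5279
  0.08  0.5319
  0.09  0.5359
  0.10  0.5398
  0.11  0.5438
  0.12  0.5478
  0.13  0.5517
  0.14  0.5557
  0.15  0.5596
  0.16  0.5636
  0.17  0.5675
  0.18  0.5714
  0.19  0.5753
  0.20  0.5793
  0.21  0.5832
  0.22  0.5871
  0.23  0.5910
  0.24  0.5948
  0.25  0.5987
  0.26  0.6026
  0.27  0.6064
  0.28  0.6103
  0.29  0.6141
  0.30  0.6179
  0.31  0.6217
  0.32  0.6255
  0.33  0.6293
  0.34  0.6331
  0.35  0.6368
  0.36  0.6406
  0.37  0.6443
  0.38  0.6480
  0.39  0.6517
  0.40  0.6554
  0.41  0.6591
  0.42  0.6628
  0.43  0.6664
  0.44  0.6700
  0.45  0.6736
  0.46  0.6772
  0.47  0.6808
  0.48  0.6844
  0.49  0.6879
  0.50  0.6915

€37.09

T = 0.6667;  σ√T = 0.3511
d₁ = [ln(200/190) + (0.074 + 0.43²/2)·0.6667] / 0.3511 = [0.0513 + 0.1110] / 0.3511 = 0.4622 → 0.46
d₂ = d₁ − σ√T = 0.4622 − 0.3511 = 0.1111 → 0.11
e^(−rT) = e^(−0.074·0.6667) = 0.9519
N(d₁) = N(0.46) = 0.6772;  N(d₂) = N(0.11) = 0.5438
C = 200·0.6772 − 190·0.9519·0.5438 = 135.4400 − 98.3522 = 37.0878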